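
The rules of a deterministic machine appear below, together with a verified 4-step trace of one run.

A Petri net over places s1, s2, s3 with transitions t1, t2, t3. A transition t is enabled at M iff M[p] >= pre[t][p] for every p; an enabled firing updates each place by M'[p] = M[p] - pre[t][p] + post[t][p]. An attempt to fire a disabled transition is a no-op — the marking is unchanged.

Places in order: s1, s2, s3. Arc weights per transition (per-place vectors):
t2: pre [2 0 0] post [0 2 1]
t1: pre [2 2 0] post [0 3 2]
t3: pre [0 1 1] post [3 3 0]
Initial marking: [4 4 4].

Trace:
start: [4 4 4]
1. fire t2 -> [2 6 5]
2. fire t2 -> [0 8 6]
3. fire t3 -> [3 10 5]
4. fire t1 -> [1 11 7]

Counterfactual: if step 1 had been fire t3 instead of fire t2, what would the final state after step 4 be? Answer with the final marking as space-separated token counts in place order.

6 11 5

(re-executing from step 1 with the substitution; state before step 1: [4 4 4])
1. fire t3 -> [7 6 3]
2. fire t2 -> [5 8 4]
3. fire t3 -> [8 10 3]
4. fire t1 -> [6 11 5]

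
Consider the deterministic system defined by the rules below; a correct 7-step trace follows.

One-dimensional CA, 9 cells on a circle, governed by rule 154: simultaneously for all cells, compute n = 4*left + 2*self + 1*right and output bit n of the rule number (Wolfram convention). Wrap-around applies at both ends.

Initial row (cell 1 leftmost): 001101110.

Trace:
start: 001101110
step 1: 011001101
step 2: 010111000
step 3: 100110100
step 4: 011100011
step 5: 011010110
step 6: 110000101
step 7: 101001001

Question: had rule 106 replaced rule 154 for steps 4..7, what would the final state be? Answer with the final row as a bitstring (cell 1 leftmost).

101101001

(re-executing steps 4..7 under rule 106; state before step 4: 100110100)
step 4: 001111001
step 5: 011001010
step 6: 111010100
step 7: 101101001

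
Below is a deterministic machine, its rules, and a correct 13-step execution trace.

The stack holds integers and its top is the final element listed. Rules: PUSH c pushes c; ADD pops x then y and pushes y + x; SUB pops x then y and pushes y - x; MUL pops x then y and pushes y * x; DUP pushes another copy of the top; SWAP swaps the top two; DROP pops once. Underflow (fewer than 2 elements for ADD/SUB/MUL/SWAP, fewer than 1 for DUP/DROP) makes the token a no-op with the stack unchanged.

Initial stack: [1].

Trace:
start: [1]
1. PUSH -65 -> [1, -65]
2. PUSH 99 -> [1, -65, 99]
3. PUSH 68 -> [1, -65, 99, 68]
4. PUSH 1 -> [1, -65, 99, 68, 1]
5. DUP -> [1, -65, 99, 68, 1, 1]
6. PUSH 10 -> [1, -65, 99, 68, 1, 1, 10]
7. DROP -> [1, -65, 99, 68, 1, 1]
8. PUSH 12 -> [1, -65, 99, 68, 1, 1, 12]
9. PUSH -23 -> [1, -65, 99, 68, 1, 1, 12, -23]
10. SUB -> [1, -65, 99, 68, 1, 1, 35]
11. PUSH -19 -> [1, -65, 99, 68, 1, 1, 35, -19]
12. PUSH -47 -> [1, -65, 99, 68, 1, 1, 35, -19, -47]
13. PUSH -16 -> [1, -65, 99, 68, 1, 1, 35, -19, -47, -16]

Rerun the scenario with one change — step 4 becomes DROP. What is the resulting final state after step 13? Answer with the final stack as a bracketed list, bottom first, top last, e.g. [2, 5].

[1, -65, 99, 99, 35, -19, -47, -16]

(re-executing from step 4 with the substitution; state before step 4: [1, -65, 99, 68])
4. DROP -> [1, -65, 99]
5. DUP -> [1, -65, 99, 99]
6. PUSH 10 -> [1, -65, 99, 99, 10]
7. DROP -> [1, -65, 99, 99]
8. PUSH 12 -> [1, -65, 99, 99, 12]
9. PUSH -23 -> [1, -65, 99, 99, 12, -23]
10. SUB -> [1, -65, 99, 99, 35]
11. PUSH -19 -> [1, -65, 99, 99, 35, -19]
12. PUSH -47 -> [1, -65, 99, 99, 35, -19, -47]
13. PUSH -16 -> [1, -65, 99, 99, 35, -19, -47, -16]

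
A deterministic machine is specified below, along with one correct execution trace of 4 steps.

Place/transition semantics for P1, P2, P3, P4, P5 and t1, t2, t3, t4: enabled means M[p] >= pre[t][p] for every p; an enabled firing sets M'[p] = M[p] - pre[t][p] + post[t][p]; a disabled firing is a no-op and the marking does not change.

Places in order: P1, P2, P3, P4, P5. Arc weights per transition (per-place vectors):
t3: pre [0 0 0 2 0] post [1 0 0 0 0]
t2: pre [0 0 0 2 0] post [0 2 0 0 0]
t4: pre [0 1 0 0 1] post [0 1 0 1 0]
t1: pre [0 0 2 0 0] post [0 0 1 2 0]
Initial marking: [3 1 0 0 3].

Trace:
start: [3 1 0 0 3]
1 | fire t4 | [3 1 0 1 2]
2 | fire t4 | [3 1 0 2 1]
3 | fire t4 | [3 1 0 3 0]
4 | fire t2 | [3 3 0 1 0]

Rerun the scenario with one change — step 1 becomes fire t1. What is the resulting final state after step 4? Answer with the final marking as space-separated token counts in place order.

3 3 0 0 1

(re-executing from step 1 with the substitution; state before step 1: [3 1 0 0 3])
1 | fire t1 | [3 1 0 0 3]
2 | fire t4 | [3 1 0 1 2]
3 | fire t4 | [3 1 0 2 1]
4 | fire t2 | [3 3 0 0 1]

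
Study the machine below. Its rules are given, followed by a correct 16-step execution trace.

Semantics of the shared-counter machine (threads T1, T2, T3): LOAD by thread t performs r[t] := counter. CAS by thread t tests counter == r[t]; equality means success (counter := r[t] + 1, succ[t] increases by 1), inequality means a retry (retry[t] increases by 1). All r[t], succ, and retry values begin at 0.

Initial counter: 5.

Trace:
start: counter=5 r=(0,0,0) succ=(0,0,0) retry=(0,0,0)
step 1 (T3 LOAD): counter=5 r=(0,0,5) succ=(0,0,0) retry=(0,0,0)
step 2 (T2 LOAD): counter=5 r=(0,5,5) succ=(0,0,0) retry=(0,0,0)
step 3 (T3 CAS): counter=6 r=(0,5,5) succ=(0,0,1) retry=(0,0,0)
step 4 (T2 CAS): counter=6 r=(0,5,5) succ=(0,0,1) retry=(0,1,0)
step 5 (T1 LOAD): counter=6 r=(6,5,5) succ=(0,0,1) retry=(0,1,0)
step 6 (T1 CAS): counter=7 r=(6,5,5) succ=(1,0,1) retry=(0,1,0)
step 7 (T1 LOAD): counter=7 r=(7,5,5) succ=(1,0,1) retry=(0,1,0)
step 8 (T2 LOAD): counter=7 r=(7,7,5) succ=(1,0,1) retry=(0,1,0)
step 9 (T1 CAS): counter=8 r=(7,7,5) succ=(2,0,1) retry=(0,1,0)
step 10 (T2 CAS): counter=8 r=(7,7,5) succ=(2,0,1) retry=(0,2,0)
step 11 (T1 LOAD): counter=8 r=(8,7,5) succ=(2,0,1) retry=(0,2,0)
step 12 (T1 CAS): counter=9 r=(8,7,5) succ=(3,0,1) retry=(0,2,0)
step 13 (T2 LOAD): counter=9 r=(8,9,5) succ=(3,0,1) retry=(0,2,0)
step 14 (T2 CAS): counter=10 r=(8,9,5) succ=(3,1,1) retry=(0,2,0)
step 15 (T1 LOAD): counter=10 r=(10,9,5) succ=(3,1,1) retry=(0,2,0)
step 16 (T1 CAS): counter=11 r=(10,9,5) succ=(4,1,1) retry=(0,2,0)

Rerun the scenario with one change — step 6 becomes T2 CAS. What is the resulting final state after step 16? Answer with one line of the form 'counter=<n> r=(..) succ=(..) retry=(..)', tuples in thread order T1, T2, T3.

(re-executing from step 6 with the substitution; state before step 6: counter=6 r=(6,5,5) succ=(0,0,1) retry=(0,1,0))
step 6 (T2 CAS): counter=6 r=(6,5,5) succ=(0,0,1) retry=(0,2,0)
step 7 (T1 LOAD): counter=6 r=(6,5,5) succ=(0,0,1) retry=(0,2,0)
step 8 (T2 LOAD): counter=6 r=(6,6,5) succ=(0,0,1) retry=(0,2,0)
step 9 (T1 CAS): counter=7 r=(6,6,5) succ=(1,0,1) retry=(0,2,0)
step 10 (T2 CAS): counter=7 r=(6,6,5) succ=(1,0,1) retry=(0,3,0)
step 11 (T1 LOAD): counter=7 r=(7,6,5) succ=(1,0,1) retry=(0,3,0)
step 12 (T1 CAS): counter=8 r=(7,6,5) succ=(2,0,1) retry=(0,3,0)
step 13 (T2 LOAD): counter=8 r=(7,8,5) succ=(2,0,1) retry=(0,3,0)
step 14 (T2 CAS): counter=9 r=(7,8,5) succ=(2,1,1) retry=(0,3,0)
step 15 (T1 LOAD): counter=9 r=(9,8,5) succ=(2,1,1) retry=(0,3,0)
step 16 (T1 CAS): counter=10 r=(9,8,5) succ=(3,1,1) retry=(0,3,0)

counter=10 r=(9,8,5) succ=(3,1,1) retry=(0,3,0)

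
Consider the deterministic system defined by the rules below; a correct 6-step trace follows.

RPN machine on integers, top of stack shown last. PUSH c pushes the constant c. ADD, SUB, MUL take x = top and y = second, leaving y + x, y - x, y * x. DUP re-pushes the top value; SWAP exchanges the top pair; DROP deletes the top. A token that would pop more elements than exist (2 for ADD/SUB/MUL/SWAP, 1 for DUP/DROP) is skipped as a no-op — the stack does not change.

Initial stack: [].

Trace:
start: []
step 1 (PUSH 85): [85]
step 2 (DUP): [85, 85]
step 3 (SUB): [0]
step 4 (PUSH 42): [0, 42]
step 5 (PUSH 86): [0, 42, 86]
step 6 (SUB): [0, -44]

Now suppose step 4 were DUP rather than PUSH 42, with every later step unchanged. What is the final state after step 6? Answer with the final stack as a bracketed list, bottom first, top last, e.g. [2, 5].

(re-executing from step 4 with the substitution; state before step 4: [0])
step 4 (DUP): [0, 0]
step 5 (PUSH 86): [0, 0, 86]
step 6 (SUB): [0, -86]

[0, -86]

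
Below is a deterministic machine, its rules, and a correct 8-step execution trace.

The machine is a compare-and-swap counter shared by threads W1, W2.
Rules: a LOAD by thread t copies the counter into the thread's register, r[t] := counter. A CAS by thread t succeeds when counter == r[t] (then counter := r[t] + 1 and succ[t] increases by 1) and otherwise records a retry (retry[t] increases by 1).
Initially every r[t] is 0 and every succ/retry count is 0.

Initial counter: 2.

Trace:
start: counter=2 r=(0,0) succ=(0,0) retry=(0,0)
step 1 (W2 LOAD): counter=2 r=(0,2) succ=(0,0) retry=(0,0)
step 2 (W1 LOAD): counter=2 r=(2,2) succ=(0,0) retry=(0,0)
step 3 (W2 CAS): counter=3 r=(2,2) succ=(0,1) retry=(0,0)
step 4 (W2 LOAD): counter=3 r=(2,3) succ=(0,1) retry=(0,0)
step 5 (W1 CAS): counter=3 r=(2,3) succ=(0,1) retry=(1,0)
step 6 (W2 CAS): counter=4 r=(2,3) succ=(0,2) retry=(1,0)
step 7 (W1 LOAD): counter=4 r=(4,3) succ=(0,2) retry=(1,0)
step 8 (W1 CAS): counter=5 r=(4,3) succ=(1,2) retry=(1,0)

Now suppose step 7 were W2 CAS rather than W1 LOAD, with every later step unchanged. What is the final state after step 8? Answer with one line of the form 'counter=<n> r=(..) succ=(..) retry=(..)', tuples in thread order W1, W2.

counter=4 r=(2,3) succ=(0,2) retry=(2,1)

(re-executing from step 7 with the substitution; state before step 7: counter=4 r=(2,3) succ=(0,2) retry=(1,0))
step 7 (W2 CAS): counter=4 r=(2,3) succ=(0,2) retry=(1,1)
step 8 (W1 CAS): counter=4 r=(2,3) succ=(0,2) retry=(2,1)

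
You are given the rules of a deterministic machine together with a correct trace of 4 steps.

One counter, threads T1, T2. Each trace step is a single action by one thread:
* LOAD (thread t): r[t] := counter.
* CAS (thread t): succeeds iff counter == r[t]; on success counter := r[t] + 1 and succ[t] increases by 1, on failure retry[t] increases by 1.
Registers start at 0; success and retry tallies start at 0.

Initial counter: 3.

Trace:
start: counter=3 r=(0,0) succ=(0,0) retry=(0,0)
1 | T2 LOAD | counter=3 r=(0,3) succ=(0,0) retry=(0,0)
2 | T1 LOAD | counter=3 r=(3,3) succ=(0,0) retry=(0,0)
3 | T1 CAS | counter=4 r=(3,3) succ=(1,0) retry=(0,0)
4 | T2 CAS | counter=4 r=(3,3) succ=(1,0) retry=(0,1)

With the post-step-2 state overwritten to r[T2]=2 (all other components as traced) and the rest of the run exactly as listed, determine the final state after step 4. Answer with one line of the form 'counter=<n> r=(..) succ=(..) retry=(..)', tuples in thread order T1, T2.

state after step 2 := counter=3 r=(3,2) succ=(0,0) retry=(0,0)
3 | T1 CAS | counter=4 r=(3,2) succ=(1,0) retry=(0,0)
4 | T2 CAS | counter=4 r=(3,2) succ=(1,0) retry=(0,1)

counter=4 r=(3,2) succ=(1,0) retry=(0,1)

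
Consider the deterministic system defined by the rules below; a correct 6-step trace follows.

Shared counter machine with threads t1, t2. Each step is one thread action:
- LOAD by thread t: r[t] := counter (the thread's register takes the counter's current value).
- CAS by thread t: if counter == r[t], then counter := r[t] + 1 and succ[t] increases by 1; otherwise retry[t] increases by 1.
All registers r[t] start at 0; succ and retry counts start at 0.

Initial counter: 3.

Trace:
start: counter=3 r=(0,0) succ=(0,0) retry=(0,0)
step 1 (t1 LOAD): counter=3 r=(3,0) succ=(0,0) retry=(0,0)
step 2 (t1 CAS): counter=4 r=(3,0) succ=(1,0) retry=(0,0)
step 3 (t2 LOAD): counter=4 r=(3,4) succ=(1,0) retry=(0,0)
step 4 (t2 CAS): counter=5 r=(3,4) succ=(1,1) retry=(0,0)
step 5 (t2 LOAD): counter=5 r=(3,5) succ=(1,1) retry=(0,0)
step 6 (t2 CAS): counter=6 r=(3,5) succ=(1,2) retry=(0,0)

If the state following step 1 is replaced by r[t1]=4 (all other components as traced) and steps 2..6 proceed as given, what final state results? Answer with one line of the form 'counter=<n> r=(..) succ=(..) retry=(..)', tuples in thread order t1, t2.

counter=5 r=(4,4) succ=(0,2) retry=(1,0)

state after step 1 := counter=3 r=(4,0) succ=(0,0) retry=(0,0)
step 2 (t1 CAS): counter=3 r=(4,0) succ=(0,0) retry=(1,0)
step 3 (t2 LOAD): counter=3 r=(4,3) succ=(0,0) retry=(1,0)
step 4 (t2 CAS): counter=4 r=(4,3) succ=(0,1) retry=(1,0)
step 5 (t2 LOAD): counter=4 r=(4,4) succ=(0,1) retry=(1,0)
step 6 (t2 CAS): counter=5 r=(4,4) succ=(0,2) retry=(1,0)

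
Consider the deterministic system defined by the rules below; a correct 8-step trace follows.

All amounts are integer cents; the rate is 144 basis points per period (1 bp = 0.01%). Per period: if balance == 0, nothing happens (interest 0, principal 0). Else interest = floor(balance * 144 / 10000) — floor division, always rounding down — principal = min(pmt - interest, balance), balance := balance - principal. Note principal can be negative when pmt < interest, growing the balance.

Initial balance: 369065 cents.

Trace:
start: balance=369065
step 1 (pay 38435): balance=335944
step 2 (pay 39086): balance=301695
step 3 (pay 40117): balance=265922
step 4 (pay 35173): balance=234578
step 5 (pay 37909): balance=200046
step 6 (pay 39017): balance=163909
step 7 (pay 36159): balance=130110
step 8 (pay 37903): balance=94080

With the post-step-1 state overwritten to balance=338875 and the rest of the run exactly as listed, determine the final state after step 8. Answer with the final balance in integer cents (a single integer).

state after step 1 := balance=338875
step 2 (pay 39086): balance=304668
step 3 (pay 40117): balance=268938
step 4 (pay 35173): balance=237637
step 5 (pay 37909): balance=203149
step 6 (pay 39017): balance=167057
step 7 (pay 36159): balance=133303
step 8 (pay 37903): balance=97319

97319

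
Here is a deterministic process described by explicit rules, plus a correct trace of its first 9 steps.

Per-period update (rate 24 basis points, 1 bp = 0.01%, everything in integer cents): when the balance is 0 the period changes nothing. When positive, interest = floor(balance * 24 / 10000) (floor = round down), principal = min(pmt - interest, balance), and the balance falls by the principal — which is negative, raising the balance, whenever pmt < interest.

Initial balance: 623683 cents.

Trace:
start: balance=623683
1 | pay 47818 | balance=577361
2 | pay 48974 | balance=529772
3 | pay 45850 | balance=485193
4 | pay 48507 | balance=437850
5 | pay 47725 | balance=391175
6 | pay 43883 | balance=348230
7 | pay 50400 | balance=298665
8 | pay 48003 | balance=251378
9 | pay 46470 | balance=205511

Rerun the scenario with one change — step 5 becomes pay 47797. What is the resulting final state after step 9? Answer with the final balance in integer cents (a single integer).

205439

(re-executing from step 5 with the substitution; state before step 5: balance=437850)
5 | pay 47797 | balance=391103
6 | pay 43883 | balance=348158
7 | pay 50400 | balance=298593
8 | pay 48003 | balance=251306
9 | pay 46470 | balance=205439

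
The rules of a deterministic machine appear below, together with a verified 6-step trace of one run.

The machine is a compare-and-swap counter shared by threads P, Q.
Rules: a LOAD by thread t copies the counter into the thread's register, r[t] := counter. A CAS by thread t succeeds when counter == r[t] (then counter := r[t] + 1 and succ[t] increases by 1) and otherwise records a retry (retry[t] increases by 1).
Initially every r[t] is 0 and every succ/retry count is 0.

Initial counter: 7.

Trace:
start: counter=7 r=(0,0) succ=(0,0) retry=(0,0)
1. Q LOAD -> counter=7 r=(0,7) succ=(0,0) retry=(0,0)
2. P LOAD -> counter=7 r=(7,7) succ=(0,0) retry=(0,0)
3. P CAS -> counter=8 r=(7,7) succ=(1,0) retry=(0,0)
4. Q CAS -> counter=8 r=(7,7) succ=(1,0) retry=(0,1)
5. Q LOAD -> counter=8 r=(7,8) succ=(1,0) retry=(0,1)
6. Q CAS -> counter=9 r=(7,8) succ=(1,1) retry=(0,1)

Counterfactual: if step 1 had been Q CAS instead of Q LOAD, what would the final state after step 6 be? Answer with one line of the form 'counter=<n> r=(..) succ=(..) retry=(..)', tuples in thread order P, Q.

counter=9 r=(7,8) succ=(1,1) retry=(0,2)

(re-executing from step 1 with the substitution; state before step 1: counter=7 r=(0,0) succ=(0,0) retry=(0,0))
1. Q CAS -> counter=7 r=(0,0) succ=(0,0) retry=(0,1)
2. P LOAD -> counter=7 r=(7,0) succ=(0,0) retry=(0,1)
3. P CAS -> counter=8 r=(7,0) succ=(1,0) retry=(0,1)
4. Q CAS -> counter=8 r=(7,0) succ=(1,0) retry=(0,2)
5. Q LOAD -> counter=8 r=(7,8) succ=(1,0) retry=(0,2)
6. Q CAS -> counter=9 r=(7,8) succ=(1,1) retry=(0,2)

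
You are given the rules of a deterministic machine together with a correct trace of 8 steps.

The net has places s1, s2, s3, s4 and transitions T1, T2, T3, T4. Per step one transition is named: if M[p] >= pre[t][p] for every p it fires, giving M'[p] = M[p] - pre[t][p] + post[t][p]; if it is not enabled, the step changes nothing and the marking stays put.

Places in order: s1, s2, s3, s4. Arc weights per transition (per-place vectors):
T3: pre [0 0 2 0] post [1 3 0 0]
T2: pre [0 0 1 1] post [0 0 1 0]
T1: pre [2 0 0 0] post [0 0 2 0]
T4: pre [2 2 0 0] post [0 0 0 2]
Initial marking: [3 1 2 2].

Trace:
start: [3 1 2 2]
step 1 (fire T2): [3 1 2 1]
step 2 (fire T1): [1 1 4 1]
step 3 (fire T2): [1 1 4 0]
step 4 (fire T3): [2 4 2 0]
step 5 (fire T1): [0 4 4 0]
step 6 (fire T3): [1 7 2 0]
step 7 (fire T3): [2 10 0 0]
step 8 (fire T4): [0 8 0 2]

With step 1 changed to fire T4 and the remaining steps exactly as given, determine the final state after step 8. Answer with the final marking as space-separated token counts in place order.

(re-executing from step 1 with the substitution; state before step 1: [3 1 2 2])
step 1 (fire T4): [3 1 2 2]
step 2 (fire T1): [1 1 4 2]
step 3 (fire T2): [1 1 4 1]
step 4 (fire T3): [2 4 2 1]
step 5 (fire T1): [0 4 4 1]
step 6 (fire T3): [1 7 2 1]
step 7 (fire T3): [2 10 0 1]
step 8 (fire T4): [0 8 0 3]

0 8 0 3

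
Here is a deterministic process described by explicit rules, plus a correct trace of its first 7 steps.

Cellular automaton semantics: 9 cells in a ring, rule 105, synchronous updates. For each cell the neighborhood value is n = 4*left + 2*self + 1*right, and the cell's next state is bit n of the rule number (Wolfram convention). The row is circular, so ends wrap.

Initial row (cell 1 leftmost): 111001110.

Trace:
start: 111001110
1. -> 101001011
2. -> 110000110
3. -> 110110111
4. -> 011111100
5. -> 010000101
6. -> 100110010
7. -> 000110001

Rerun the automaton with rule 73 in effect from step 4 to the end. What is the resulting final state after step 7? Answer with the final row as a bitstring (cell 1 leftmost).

000110001

(re-executing steps 4..7 under rule 73; state before step 4: 110110111)
4. -> 010110100
5. -> 000110001
6. -> 010110100
7. -> 000110001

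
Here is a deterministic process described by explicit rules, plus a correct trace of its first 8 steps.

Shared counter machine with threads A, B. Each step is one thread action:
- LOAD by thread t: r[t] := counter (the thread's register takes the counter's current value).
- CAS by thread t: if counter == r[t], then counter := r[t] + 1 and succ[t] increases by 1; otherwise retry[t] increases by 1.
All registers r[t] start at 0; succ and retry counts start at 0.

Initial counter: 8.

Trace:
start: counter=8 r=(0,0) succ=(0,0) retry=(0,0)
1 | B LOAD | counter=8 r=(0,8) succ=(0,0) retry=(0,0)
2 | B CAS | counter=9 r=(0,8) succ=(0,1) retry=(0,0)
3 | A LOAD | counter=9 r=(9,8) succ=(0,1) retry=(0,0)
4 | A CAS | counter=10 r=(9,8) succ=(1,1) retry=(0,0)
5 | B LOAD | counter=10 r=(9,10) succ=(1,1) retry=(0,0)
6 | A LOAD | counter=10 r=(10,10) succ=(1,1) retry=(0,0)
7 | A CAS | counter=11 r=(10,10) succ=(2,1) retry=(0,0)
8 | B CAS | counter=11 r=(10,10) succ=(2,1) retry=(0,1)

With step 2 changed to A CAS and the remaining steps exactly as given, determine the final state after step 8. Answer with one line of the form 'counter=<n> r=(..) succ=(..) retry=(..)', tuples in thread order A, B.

counter=10 r=(9,9) succ=(2,0) retry=(1,1)

(re-executing from step 2 with the substitution; state before step 2: counter=8 r=(0,8) succ=(0,0) retry=(0,0))
2 | A CAS | counter=8 r=(0,8) succ=(0,0) retry=(1,0)
3 | A LOAD | counter=8 r=(8,8) succ=(0,0) retry=(1,0)
4 | A CAS | counter=9 r=(8,8) succ=(1,0) retry=(1,0)
5 | B LOAD | counter=9 r=(8,9) succ=(1,0) retry=(1,0)
6 | A LOAD | counter=9 r=(9,9) succ=(1,0) retry=(1,0)
7 | A CAS | counter=10 r=(9,9) succ=(2,0) retry=(1,0)
8 | B CAS | counter=10 r=(9,9) succ=(2,0) retry=(1,1)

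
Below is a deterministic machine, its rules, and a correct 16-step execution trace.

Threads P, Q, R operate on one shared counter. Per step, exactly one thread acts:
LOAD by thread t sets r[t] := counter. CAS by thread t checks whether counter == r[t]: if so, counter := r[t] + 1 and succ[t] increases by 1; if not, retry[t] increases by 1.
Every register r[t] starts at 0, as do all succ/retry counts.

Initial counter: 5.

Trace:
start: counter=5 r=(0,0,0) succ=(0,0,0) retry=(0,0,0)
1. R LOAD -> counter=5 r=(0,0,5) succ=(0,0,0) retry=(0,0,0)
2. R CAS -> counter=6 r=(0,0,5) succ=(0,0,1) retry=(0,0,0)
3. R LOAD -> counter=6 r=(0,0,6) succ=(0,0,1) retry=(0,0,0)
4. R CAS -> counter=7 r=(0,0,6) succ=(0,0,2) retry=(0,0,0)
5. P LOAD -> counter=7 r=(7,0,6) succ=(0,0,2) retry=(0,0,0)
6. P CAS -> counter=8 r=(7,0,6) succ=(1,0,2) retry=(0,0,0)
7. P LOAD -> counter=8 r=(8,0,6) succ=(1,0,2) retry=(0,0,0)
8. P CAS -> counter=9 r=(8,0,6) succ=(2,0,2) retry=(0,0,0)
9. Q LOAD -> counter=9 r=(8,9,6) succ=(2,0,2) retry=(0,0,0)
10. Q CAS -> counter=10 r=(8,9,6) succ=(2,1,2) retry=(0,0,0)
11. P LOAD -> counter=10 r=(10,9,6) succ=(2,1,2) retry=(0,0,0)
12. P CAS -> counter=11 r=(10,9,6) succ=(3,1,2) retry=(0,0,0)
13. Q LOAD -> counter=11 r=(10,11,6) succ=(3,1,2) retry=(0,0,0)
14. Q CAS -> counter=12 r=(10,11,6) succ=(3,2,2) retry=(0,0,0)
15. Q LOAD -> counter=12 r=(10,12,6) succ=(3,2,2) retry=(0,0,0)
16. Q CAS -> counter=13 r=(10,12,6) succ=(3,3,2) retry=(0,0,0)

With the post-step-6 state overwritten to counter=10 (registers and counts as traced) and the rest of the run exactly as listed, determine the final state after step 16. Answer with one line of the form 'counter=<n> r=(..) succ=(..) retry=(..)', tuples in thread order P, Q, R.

state after step 6 := counter=10 r=(7,0,6) succ=(1,0,2) retry=(0,0,0)
7. P LOAD -> counter=10 r=(10,0,6) succ=(1,0,2) retry=(0,0,0)
8. P CAS -> counter=11 r=(10,0,6) succ=(2,0,2) retry=(0,0,0)
9. Q LOAD -> counter=11 r=(10,11,6) succ=(2,0,2) retry=(0,0,0)
10. Q CAS -> counter=12 r=(10,11,6) succ=(2,1,2) retry=(0,0,0)
11. P LOAD -> counter=12 r=(12,11,6) succ=(2,1,2) retry=(0,0,0)
12. P CAS -> counter=13 r=(12,11,6) succ=(3,1,2) retry=(0,0,0)
13. Q LOAD -> counter=13 r=(12,13,6) succ=(3,1,2) retry=(0,0,0)
14. Q CAS -> counter=14 r=(12,13,6) succ=(3,2,2) retry=(0,0,0)
15. Q LOAD -> counter=14 r=(12,14,6) succ=(3,2,2) retry=(0,0,0)
16. Q CAS -> counter=15 r=(12,14,6) succ=(3,3,2) retry=(0,0,0)

counter=15 r=(12,14,6) succ=(3,3,2) retry=(0,0,0)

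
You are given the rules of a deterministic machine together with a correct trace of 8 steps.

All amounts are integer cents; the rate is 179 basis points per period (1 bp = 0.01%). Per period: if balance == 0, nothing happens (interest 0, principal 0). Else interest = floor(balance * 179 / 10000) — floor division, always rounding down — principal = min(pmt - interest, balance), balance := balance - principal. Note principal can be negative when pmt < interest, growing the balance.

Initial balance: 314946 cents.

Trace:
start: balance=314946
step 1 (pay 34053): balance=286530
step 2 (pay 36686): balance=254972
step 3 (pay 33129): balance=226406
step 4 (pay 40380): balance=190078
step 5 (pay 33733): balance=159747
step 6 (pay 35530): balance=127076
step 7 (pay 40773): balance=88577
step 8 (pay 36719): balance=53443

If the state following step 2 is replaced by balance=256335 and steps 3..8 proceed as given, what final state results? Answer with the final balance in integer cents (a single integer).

54960

state after step 2 := balance=256335
step 3 (pay 33129): balance=227794
step 4 (pay 40380): balance=191491
step 5 (pay 33733): balance=161185
step 6 (pay 35530): balance=128540
step 7 (pay 40773): balance=90067
step 8 (pay 36719): balance=54960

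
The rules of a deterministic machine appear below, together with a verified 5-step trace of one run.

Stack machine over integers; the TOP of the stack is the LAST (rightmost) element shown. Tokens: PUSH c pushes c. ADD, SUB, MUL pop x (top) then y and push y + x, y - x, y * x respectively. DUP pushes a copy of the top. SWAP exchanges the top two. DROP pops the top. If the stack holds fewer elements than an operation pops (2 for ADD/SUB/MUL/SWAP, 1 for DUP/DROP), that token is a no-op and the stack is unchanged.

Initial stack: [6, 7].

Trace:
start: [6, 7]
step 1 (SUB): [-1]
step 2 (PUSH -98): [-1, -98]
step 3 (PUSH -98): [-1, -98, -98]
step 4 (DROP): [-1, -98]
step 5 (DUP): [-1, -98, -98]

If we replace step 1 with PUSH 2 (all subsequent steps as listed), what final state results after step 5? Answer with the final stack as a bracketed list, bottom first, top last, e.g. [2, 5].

[6, 7, 2, -98, -98]

(re-executing from step 1 with the substitution; state before step 1: [6, 7])
step 1 (PUSH 2): [6, 7, 2]
step 2 (PUSH -98): [6, 7, 2, -98]
step 3 (PUSH -98): [6, 7, 2, -98, -98]
step 4 (DROP): [6, 7, 2, -98]
step 5 (DUP): [6, 7, 2, -98, -98]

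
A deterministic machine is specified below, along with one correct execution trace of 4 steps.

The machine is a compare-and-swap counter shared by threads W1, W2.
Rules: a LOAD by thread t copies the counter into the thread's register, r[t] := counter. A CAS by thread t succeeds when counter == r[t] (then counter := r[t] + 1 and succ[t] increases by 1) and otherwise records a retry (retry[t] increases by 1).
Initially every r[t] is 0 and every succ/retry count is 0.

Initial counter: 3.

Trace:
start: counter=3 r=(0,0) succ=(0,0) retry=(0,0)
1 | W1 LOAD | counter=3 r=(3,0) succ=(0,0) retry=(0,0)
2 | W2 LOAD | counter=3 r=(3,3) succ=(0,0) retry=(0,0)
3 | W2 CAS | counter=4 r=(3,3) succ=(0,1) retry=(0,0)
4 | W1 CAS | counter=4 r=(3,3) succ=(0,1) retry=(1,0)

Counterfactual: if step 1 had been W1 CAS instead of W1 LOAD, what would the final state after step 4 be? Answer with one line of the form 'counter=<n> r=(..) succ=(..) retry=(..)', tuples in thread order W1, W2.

(re-executing from step 1 with the substitution; state before step 1: counter=3 r=(0,0) succ=(0,0) retry=(0,0))
1 | W1 CAS | counter=3 r=(0,0) succ=(0,0) retry=(1,0)
2 | W2 LOAD | counter=3 r=(0,3) succ=(0,0) retry=(1,0)
3 | W2 CAS | counter=4 r=(0,3) succ=(0,1) retry=(1,0)
4 | W1 CAS | counter=4 r=(0,3) succ=(0,1) retry=(2,0)

counter=4 r=(0,3) succ=(0,1) retry=(2,0)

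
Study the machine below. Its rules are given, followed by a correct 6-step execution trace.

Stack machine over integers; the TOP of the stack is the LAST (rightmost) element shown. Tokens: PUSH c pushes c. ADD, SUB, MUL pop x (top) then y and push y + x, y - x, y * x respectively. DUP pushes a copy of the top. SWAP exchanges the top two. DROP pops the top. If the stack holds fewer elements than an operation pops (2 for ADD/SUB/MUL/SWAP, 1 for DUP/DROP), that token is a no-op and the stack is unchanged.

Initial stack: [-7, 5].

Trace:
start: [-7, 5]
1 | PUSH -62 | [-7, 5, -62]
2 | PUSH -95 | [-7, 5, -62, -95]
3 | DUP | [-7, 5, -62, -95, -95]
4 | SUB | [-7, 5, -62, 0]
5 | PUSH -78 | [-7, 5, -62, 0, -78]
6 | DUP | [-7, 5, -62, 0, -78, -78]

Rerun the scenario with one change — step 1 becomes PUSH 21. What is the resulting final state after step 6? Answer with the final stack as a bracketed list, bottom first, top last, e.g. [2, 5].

(re-executing from step 1 with the substitution; state before step 1: [-7, 5])
1 | PUSH 21 | [-7, 5, 21]
2 | PUSH -95 | [-7, 5, 21, -95]
3 | DUP | [-7, 5, 21, -95, -95]
4 | SUB | [-7, 5, 21, 0]
5 | PUSH -78 | [-7, 5, 21, 0, -78]
6 | DUP | [-7, 5, 21, 0, -78, -78]

[-7, 5, 21, 0, -78, -78]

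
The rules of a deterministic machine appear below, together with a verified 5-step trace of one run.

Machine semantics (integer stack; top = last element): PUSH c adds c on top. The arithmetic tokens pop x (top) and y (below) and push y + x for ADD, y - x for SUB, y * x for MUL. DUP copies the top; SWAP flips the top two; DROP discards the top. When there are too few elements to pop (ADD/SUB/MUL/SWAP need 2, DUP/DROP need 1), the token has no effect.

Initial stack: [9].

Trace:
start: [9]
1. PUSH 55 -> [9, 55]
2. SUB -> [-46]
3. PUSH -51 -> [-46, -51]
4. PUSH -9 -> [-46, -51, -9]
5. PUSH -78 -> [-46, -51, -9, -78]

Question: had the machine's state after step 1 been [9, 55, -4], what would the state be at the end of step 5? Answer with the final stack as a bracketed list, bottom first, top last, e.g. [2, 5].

[9, 59, -51, -9, -78]

state after step 1 := [9, 55, -4]
2. SUB -> [9, 59]
3. PUSH -51 -> [9, 59, -51]
4. PUSH -9 -> [9, 59, -51, -9]
5. PUSH -78 -> [9, 59, -51, -9, -78]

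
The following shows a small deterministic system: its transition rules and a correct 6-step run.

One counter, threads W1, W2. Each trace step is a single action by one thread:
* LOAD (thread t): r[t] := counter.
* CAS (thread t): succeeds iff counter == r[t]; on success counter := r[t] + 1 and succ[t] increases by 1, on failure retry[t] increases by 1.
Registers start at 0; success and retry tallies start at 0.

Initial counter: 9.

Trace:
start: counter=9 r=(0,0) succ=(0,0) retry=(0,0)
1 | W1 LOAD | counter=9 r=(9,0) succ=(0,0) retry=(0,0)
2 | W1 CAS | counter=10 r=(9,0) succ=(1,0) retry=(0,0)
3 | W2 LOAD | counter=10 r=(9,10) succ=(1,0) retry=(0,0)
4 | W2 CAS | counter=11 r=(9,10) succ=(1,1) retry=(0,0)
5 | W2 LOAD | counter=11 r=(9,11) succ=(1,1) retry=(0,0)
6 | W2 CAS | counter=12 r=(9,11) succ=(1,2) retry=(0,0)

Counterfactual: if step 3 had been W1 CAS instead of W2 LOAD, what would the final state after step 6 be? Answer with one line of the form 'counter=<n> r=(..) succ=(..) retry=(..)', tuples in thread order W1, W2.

counter=11 r=(9,10) succ=(1,1) retry=(1,1)

(re-executing from step 3 with the substitution; state before step 3: counter=10 r=(9,0) succ=(1,0) retry=(0,0))
3 | W1 CAS | counter=10 r=(9,0) succ=(1,0) retry=(1,0)
4 | W2 CAS | counter=10 r=(9,0) succ=(1,0) retry=(1,1)
5 | W2 LOAD | counter=10 r=(9,10) succ=(1,0) retry=(1,1)
6 | W2 CAS | counter=11 r=(9,10) succ=(1,1) retry=(1,1)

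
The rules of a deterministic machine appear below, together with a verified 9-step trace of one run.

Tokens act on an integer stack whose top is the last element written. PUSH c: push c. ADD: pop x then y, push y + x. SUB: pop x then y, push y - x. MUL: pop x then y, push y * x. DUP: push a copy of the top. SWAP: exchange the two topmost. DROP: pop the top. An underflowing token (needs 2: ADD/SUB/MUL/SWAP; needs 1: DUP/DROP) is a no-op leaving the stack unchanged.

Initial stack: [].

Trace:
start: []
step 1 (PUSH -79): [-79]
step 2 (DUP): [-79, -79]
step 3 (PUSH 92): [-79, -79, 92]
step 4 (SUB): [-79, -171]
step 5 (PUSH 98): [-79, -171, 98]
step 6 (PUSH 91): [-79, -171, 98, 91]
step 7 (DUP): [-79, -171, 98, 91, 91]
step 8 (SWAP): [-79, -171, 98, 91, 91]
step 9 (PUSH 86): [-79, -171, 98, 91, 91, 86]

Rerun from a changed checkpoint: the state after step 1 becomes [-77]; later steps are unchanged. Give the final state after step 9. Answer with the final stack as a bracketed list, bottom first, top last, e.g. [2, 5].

[-77, -169, 98, 91, 91, 86]

state after step 1 := [-77]
step 2 (DUP): [-77, -77]
step 3 (PUSH 92): [-77, -77, 92]
step 4 (SUB): [-77, -169]
step 5 (PUSH 98): [-77, -169, 98]
step 6 (PUSH 91): [-77, -169, 98, 91]
step 7 (DUP): [-77, -169, 98, 91, 91]
step 8 (SWAP): [-77, -169, 98, 91, 91]
step 9 (PUSH 86): [-77, -169, 98, 91, 91, 86]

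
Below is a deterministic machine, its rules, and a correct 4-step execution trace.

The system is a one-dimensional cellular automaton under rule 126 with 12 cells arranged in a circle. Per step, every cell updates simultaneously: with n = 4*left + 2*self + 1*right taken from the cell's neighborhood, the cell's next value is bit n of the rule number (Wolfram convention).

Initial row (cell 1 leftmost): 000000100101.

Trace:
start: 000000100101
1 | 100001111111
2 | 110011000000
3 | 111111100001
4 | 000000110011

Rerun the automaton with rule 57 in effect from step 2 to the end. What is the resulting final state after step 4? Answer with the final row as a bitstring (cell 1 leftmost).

(re-executing steps 2..4 under rule 57; state before step 2: 100001111111)
2 | 011101000000
3 | 010010111111
4 | 101001100000

101001100000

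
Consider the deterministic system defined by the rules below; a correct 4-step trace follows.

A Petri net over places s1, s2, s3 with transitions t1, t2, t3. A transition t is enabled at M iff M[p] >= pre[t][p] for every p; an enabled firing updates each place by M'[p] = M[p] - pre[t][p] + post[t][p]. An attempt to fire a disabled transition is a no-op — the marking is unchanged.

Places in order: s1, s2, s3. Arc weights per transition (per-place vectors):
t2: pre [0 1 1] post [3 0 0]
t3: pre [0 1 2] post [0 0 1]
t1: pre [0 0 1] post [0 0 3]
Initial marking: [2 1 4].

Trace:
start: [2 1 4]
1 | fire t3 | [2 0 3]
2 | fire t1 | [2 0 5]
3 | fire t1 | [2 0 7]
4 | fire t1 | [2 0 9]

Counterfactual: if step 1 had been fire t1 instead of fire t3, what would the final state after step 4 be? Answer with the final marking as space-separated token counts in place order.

(re-executing from step 1 with the substitution; state before step 1: [2 1 4])
1 | fire t1 | [2 1 6]
2 | fire t1 | [2 1 8]
3 | fire t1 | [2 1 10]
4 | fire t1 | [2 1 12]

2 1 12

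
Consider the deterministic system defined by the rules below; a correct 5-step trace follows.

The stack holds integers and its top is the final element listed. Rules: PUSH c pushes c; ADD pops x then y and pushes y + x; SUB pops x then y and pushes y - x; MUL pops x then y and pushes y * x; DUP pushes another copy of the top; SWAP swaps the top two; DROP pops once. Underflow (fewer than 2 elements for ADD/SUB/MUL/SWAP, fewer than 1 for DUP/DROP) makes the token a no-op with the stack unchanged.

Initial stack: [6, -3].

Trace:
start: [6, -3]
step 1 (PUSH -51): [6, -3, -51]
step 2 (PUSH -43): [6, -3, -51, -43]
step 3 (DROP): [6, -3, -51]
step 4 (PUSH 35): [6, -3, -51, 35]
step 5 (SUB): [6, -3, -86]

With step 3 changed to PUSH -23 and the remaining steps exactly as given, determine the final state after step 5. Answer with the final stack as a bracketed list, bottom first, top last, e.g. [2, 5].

[6, -3, -51, -43, -58]

(re-executing from step 3 with the substitution; state before step 3: [6, -3, -51, -43])
step 3 (PUSH -23): [6, -3, -51, -43, -23]
step 4 (PUSH 35): [6, -3, -51, -43, -23, 35]
step 5 (SUB): [6, -3, -51, -43, -58]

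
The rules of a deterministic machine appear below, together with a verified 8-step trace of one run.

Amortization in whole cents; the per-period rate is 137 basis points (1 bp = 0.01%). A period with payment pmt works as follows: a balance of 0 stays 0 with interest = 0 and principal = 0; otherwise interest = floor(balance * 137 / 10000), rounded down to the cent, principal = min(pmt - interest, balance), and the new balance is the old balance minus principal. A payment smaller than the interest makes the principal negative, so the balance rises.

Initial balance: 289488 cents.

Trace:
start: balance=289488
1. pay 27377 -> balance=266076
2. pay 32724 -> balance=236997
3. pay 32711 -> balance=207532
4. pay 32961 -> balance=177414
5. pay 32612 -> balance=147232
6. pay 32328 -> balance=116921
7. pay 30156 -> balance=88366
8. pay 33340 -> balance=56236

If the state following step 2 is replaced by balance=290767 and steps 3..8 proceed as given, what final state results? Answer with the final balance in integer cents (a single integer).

state after step 2 := balance=290767
3. pay 32711 -> balance=262039
4. pay 32961 -> balance=232667
5. pay 32612 -> balance=203242
6. pay 32328 -> balance=173698
7. pay 30156 -> balance=145921
8. pay 33340 -> balance=114580

114580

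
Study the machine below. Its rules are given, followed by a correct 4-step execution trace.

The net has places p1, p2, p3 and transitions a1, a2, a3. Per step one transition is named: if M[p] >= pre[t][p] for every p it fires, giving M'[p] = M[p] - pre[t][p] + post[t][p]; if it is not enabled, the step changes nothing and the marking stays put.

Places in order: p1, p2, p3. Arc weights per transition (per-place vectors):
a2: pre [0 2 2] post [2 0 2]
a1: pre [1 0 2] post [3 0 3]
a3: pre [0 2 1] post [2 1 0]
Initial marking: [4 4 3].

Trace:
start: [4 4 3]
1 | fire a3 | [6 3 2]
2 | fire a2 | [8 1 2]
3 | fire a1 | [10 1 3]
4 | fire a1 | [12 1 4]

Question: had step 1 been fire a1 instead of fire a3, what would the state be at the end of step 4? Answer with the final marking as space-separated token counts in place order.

(re-executing from step 1 with the substitution; state before step 1: [4 4 3])
1 | fire a1 | [6 4 4]
2 | fire a2 | [8 2 4]
3 | fire a1 | [10 2 5]
4 | fire a1 | [12 2 6]

12 2 6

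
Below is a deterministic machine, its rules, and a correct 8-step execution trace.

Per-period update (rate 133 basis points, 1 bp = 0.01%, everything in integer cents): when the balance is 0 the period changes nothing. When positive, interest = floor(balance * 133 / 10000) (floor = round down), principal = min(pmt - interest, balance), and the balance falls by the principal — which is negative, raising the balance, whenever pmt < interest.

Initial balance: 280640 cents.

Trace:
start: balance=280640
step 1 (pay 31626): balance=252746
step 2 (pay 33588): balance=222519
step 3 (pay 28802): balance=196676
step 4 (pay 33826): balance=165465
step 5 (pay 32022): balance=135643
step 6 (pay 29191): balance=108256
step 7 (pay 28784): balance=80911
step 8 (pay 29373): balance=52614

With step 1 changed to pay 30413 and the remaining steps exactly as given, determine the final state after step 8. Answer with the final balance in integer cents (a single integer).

(re-executing from step 1 with the substitution; state before step 1: balance=280640)
step 1 (pay 30413): balance=253959
step 2 (pay 33588): balance=223748
step 3 (pay 28802): balance=197921
step 4 (pay 33826): balance=166727
step 5 (pay 32022): balance=136922
step 6 (pay 29191): balance=109552
step 7 (pay 28784): balance=82225
step 8 (pay 29373): balance=53945

53945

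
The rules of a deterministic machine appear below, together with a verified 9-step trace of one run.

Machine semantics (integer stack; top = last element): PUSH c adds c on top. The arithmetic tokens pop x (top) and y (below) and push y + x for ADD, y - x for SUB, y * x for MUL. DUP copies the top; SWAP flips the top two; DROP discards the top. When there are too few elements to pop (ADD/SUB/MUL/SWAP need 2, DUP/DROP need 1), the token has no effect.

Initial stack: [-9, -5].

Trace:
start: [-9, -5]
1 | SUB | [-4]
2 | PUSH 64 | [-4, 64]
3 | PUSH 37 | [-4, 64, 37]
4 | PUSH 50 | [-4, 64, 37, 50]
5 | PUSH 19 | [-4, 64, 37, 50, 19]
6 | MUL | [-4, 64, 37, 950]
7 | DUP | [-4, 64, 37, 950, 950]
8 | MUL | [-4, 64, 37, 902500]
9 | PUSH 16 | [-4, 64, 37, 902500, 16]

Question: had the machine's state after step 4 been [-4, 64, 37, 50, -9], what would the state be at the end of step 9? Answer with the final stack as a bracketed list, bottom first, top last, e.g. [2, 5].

[-4, 64, 37, 50, 29241, 16]

state after step 4 := [-4, 64, 37, 50, -9]
5 | PUSH 19 | [-4, 64, 37, 50, -9, 19]
6 | MUL | [-4, 64, 37, 50, -171]
7 | DUP | [-4, 64, 37, 50, -171, -171]
8 | MUL | [-4, 64, 37, 50, 29241]
9 | PUSH 16 | [-4, 64, 37, 50, 29241, 16]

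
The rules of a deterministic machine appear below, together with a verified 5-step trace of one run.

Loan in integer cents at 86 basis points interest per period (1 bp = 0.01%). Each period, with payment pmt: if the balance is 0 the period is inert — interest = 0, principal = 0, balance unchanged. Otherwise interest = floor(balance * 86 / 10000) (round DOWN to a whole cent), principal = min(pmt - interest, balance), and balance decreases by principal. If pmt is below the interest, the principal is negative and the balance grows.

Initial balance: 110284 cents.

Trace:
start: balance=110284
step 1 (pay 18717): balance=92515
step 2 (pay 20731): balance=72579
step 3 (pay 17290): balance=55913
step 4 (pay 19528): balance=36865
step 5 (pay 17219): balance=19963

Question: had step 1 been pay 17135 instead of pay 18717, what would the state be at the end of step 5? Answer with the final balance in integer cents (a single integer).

(re-executing from step 1 with the substitution; state before step 1: balance=110284)
step 1 (pay 17135): balance=94097
step 2 (pay 20731): balance=74175
step 3 (pay 17290): balance=57522
step 4 (pay 19528): balance=38488
step 5 (pay 17219): balance=21599

21599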